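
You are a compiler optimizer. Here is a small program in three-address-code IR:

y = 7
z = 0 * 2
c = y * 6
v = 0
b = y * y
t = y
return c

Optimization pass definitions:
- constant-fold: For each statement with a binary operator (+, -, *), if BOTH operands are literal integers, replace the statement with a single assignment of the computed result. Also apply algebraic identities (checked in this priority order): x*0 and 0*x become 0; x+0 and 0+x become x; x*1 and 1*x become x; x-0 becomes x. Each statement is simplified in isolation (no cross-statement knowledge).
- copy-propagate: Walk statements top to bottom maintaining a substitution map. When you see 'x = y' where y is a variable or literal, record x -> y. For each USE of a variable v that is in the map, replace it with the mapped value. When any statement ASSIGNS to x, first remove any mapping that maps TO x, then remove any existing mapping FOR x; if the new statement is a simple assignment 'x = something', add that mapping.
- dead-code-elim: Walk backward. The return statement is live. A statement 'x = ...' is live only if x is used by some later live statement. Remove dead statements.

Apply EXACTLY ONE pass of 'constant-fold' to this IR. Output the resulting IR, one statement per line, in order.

Applying constant-fold statement-by-statement:
  [1] y = 7  (unchanged)
  [2] z = 0 * 2  -> z = 0
  [3] c = y * 6  (unchanged)
  [4] v = 0  (unchanged)
  [5] b = y * y  (unchanged)
  [6] t = y  (unchanged)
  [7] return c  (unchanged)
Result (7 stmts):
  y = 7
  z = 0
  c = y * 6
  v = 0
  b = y * y
  t = y
  return c

Answer: y = 7
z = 0
c = y * 6
v = 0
b = y * y
t = y
return c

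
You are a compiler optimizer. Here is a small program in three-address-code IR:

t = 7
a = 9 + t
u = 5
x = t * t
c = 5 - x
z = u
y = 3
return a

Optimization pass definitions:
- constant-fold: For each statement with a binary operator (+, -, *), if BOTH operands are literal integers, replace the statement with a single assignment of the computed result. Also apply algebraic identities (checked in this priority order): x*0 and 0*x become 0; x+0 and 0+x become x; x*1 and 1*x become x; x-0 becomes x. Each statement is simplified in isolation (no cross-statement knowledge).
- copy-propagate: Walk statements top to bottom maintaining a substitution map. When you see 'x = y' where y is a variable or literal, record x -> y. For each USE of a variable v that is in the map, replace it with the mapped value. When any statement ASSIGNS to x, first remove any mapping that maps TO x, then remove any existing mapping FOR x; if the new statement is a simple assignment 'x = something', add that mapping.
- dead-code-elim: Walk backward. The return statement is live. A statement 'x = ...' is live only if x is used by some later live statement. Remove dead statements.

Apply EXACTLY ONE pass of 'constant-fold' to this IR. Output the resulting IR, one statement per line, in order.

Answer: t = 7
a = 9 + t
u = 5
x = t * t
c = 5 - x
z = u
y = 3
return a

Derivation:
Applying constant-fold statement-by-statement:
  [1] t = 7  (unchanged)
  [2] a = 9 + t  (unchanged)
  [3] u = 5  (unchanged)
  [4] x = t * t  (unchanged)
  [5] c = 5 - x  (unchanged)
  [6] z = u  (unchanged)
  [7] y = 3  (unchanged)
  [8] return a  (unchanged)
Result (8 stmts):
  t = 7
  a = 9 + t
  u = 5
  x = t * t
  c = 5 - x
  z = u
  y = 3
  return a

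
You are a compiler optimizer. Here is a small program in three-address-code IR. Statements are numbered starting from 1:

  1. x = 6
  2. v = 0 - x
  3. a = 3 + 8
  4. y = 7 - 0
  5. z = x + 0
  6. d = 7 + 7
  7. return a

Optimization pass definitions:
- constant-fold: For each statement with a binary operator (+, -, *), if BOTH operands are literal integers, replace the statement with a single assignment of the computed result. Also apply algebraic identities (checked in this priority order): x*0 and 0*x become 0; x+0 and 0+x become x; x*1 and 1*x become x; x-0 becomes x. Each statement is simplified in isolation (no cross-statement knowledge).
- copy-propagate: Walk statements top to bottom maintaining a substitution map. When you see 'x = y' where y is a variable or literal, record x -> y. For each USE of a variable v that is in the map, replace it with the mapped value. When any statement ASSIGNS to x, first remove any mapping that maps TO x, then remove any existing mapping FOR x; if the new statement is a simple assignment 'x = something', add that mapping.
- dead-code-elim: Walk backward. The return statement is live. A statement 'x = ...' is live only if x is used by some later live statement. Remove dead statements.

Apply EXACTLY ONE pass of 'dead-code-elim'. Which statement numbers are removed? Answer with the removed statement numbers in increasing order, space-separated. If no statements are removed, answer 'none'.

Answer: 1 2 4 5 6

Derivation:
Backward liveness scan:
Stmt 1 'x = 6': DEAD (x not in live set [])
Stmt 2 'v = 0 - x': DEAD (v not in live set [])
Stmt 3 'a = 3 + 8': KEEP (a is live); live-in = []
Stmt 4 'y = 7 - 0': DEAD (y not in live set ['a'])
Stmt 5 'z = x + 0': DEAD (z not in live set ['a'])
Stmt 6 'd = 7 + 7': DEAD (d not in live set ['a'])
Stmt 7 'return a': KEEP (return); live-in = ['a']
Removed statement numbers: [1, 2, 4, 5, 6]
Surviving IR:
  a = 3 + 8
  return a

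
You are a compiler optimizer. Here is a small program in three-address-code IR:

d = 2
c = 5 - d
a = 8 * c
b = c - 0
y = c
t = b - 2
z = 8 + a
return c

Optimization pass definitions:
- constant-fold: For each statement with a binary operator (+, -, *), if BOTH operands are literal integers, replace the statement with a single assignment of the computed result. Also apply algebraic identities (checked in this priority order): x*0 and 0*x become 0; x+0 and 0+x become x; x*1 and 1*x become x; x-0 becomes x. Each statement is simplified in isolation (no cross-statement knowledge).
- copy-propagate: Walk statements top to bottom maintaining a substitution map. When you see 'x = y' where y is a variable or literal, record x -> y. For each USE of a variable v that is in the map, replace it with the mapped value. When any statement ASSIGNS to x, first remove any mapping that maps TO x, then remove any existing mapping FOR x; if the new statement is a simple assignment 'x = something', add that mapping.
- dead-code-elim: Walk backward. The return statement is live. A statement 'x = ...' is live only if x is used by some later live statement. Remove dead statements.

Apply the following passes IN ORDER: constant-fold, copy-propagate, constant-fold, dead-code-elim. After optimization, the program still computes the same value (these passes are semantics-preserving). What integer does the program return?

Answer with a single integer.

Answer: 3

Derivation:
Initial IR:
  d = 2
  c = 5 - d
  a = 8 * c
  b = c - 0
  y = c
  t = b - 2
  z = 8 + a
  return c
After constant-fold (8 stmts):
  d = 2
  c = 5 - d
  a = 8 * c
  b = c
  y = c
  t = b - 2
  z = 8 + a
  return c
After copy-propagate (8 stmts):
  d = 2
  c = 5 - 2
  a = 8 * c
  b = c
  y = c
  t = c - 2
  z = 8 + a
  return c
After constant-fold (8 stmts):
  d = 2
  c = 3
  a = 8 * c
  b = c
  y = c
  t = c - 2
  z = 8 + a
  return c
After dead-code-elim (2 stmts):
  c = 3
  return c
Evaluate:
  d = 2  =>  d = 2
  c = 5 - d  =>  c = 3
  a = 8 * c  =>  a = 24
  b = c - 0  =>  b = 3
  y = c  =>  y = 3
  t = b - 2  =>  t = 1
  z = 8 + a  =>  z = 32
  return c = 3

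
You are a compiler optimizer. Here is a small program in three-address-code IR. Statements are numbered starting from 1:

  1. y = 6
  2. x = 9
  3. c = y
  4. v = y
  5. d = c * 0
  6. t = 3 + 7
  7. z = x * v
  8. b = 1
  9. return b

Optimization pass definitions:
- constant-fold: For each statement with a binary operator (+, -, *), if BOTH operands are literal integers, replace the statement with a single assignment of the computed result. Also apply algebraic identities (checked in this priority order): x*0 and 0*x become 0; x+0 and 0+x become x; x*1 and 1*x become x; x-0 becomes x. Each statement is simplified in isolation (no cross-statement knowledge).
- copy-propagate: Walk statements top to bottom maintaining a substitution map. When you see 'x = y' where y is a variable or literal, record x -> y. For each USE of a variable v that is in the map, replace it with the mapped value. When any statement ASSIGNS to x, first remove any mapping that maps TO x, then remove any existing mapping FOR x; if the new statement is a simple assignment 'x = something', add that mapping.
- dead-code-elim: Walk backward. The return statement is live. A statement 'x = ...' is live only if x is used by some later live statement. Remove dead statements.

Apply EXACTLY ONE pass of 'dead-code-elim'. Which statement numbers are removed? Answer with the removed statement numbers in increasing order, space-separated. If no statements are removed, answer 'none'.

Answer: 1 2 3 4 5 6 7

Derivation:
Backward liveness scan:
Stmt 1 'y = 6': DEAD (y not in live set [])
Stmt 2 'x = 9': DEAD (x not in live set [])
Stmt 3 'c = y': DEAD (c not in live set [])
Stmt 4 'v = y': DEAD (v not in live set [])
Stmt 5 'd = c * 0': DEAD (d not in live set [])
Stmt 6 't = 3 + 7': DEAD (t not in live set [])
Stmt 7 'z = x * v': DEAD (z not in live set [])
Stmt 8 'b = 1': KEEP (b is live); live-in = []
Stmt 9 'return b': KEEP (return); live-in = ['b']
Removed statement numbers: [1, 2, 3, 4, 5, 6, 7]
Surviving IR:
  b = 1
  return b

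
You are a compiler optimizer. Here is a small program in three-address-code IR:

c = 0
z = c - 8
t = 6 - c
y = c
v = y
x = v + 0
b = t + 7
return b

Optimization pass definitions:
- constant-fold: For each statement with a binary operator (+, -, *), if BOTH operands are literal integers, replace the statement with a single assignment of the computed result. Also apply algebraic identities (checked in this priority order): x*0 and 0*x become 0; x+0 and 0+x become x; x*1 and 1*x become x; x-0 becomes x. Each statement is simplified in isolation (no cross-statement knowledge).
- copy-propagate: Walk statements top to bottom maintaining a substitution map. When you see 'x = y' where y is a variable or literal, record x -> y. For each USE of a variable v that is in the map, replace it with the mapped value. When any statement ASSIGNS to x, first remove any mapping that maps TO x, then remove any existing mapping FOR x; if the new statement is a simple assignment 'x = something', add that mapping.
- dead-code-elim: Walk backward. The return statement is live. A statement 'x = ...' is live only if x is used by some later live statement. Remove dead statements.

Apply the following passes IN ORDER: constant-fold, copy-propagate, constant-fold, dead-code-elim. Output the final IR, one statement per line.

Initial IR:
  c = 0
  z = c - 8
  t = 6 - c
  y = c
  v = y
  x = v + 0
  b = t + 7
  return b
After constant-fold (8 stmts):
  c = 0
  z = c - 8
  t = 6 - c
  y = c
  v = y
  x = v
  b = t + 7
  return b
After copy-propagate (8 stmts):
  c = 0
  z = 0 - 8
  t = 6 - 0
  y = 0
  v = 0
  x = 0
  b = t + 7
  return b
After constant-fold (8 stmts):
  c = 0
  z = -8
  t = 6
  y = 0
  v = 0
  x = 0
  b = t + 7
  return b
After dead-code-elim (3 stmts):
  t = 6
  b = t + 7
  return b

Answer: t = 6
b = t + 7
return b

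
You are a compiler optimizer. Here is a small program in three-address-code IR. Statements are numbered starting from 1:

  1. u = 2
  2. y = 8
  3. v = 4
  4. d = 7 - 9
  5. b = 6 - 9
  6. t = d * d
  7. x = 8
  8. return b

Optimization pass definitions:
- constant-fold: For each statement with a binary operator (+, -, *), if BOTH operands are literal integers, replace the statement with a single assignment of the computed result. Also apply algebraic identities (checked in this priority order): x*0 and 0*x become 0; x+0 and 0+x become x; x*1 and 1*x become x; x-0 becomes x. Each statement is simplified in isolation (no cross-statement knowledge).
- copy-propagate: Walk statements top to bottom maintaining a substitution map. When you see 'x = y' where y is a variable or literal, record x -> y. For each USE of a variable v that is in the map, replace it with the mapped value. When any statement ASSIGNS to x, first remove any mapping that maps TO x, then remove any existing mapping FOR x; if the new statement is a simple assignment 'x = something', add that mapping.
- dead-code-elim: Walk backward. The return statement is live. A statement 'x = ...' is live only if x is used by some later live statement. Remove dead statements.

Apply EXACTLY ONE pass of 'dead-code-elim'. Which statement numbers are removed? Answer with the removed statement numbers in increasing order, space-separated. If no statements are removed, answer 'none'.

Backward liveness scan:
Stmt 1 'u = 2': DEAD (u not in live set [])
Stmt 2 'y = 8': DEAD (y not in live set [])
Stmt 3 'v = 4': DEAD (v not in live set [])
Stmt 4 'd = 7 - 9': DEAD (d not in live set [])
Stmt 5 'b = 6 - 9': KEEP (b is live); live-in = []
Stmt 6 't = d * d': DEAD (t not in live set ['b'])
Stmt 7 'x = 8': DEAD (x not in live set ['b'])
Stmt 8 'return b': KEEP (return); live-in = ['b']
Removed statement numbers: [1, 2, 3, 4, 6, 7]
Surviving IR:
  b = 6 - 9
  return b

Answer: 1 2 3 4 6 7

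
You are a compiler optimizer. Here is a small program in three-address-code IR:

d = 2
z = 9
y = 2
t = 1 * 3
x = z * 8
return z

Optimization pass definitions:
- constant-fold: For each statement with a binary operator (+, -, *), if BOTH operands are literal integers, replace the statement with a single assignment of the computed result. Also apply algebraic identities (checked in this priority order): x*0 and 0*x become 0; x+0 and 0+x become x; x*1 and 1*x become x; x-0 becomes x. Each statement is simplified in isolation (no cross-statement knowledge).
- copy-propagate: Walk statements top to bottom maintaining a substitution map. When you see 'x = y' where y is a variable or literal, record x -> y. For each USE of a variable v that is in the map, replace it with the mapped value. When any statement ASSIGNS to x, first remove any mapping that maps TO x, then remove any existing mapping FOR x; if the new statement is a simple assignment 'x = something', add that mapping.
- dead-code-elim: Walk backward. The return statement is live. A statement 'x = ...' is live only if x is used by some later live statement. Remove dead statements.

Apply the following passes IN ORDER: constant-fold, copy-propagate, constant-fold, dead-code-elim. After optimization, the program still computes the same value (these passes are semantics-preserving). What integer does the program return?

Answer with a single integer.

Answer: 9

Derivation:
Initial IR:
  d = 2
  z = 9
  y = 2
  t = 1 * 3
  x = z * 8
  return z
After constant-fold (6 stmts):
  d = 2
  z = 9
  y = 2
  t = 3
  x = z * 8
  return z
After copy-propagate (6 stmts):
  d = 2
  z = 9
  y = 2
  t = 3
  x = 9 * 8
  return 9
After constant-fold (6 stmts):
  d = 2
  z = 9
  y = 2
  t = 3
  x = 72
  return 9
After dead-code-elim (1 stmts):
  return 9
Evaluate:
  d = 2  =>  d = 2
  z = 9  =>  z = 9
  y = 2  =>  y = 2
  t = 1 * 3  =>  t = 3
  x = z * 8  =>  x = 72
  return z = 9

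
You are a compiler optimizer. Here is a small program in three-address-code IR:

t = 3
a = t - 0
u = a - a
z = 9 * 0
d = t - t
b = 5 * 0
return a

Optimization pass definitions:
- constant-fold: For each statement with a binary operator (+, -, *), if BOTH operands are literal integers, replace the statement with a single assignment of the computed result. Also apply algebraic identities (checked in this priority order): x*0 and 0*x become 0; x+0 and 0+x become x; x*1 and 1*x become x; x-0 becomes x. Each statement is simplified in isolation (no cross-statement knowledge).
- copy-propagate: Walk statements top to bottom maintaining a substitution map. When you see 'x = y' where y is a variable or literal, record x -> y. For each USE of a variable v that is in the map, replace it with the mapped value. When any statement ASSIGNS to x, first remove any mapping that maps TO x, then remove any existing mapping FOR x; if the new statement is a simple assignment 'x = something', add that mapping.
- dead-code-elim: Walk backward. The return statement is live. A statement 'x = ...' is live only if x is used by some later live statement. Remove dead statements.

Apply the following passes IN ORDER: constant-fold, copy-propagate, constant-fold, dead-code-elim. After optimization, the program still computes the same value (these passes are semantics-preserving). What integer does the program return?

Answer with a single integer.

Answer: 3

Derivation:
Initial IR:
  t = 3
  a = t - 0
  u = a - a
  z = 9 * 0
  d = t - t
  b = 5 * 0
  return a
After constant-fold (7 stmts):
  t = 3
  a = t
  u = a - a
  z = 0
  d = t - t
  b = 0
  return a
After copy-propagate (7 stmts):
  t = 3
  a = 3
  u = 3 - 3
  z = 0
  d = 3 - 3
  b = 0
  return 3
After constant-fold (7 stmts):
  t = 3
  a = 3
  u = 0
  z = 0
  d = 0
  b = 0
  return 3
After dead-code-elim (1 stmts):
  return 3
Evaluate:
  t = 3  =>  t = 3
  a = t - 0  =>  a = 3
  u = a - a  =>  u = 0
  z = 9 * 0  =>  z = 0
  d = t - t  =>  d = 0
  b = 5 * 0  =>  b = 0
  return a = 3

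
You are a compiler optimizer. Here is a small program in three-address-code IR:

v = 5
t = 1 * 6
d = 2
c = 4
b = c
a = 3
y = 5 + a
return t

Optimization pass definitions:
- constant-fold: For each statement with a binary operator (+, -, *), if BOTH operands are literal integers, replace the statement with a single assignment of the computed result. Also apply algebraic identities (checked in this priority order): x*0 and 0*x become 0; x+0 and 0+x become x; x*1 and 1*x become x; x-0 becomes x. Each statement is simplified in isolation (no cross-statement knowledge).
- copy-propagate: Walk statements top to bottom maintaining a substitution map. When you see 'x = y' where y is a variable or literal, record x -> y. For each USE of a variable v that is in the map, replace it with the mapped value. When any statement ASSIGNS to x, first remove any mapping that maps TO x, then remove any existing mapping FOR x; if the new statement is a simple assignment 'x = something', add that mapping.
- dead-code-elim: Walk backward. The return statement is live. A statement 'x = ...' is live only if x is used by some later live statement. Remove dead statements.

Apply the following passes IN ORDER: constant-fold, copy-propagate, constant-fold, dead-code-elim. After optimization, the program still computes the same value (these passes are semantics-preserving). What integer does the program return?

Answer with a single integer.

Answer: 6

Derivation:
Initial IR:
  v = 5
  t = 1 * 6
  d = 2
  c = 4
  b = c
  a = 3
  y = 5 + a
  return t
After constant-fold (8 stmts):
  v = 5
  t = 6
  d = 2
  c = 4
  b = c
  a = 3
  y = 5 + a
  return t
After copy-propagate (8 stmts):
  v = 5
  t = 6
  d = 2
  c = 4
  b = 4
  a = 3
  y = 5 + 3
  return 6
After constant-fold (8 stmts):
  v = 5
  t = 6
  d = 2
  c = 4
  b = 4
  a = 3
  y = 8
  return 6
After dead-code-elim (1 stmts):
  return 6
Evaluate:
  v = 5  =>  v = 5
  t = 1 * 6  =>  t = 6
  d = 2  =>  d = 2
  c = 4  =>  c = 4
  b = c  =>  b = 4
  a = 3  =>  a = 3
  y = 5 + a  =>  y = 8
  return t = 6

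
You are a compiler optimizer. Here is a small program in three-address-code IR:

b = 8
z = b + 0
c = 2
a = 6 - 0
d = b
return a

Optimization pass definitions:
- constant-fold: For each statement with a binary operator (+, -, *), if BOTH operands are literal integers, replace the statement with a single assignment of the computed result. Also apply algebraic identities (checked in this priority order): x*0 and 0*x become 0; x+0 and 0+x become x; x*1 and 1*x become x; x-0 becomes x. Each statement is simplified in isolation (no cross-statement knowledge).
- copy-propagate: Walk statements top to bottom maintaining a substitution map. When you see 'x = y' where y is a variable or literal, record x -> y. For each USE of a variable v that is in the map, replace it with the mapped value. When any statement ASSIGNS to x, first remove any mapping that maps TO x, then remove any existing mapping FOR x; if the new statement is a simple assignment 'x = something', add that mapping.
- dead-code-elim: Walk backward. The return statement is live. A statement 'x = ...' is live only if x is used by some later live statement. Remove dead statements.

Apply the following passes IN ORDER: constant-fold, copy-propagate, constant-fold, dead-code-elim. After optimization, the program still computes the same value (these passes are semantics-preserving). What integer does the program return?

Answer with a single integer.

Initial IR:
  b = 8
  z = b + 0
  c = 2
  a = 6 - 0
  d = b
  return a
After constant-fold (6 stmts):
  b = 8
  z = b
  c = 2
  a = 6
  d = b
  return a
After copy-propagate (6 stmts):
  b = 8
  z = 8
  c = 2
  a = 6
  d = 8
  return 6
After constant-fold (6 stmts):
  b = 8
  z = 8
  c = 2
  a = 6
  d = 8
  return 6
After dead-code-elim (1 stmts):
  return 6
Evaluate:
  b = 8  =>  b = 8
  z = b + 0  =>  z = 8
  c = 2  =>  c = 2
  a = 6 - 0  =>  a = 6
  d = b  =>  d = 8
  return a = 6

Answer: 6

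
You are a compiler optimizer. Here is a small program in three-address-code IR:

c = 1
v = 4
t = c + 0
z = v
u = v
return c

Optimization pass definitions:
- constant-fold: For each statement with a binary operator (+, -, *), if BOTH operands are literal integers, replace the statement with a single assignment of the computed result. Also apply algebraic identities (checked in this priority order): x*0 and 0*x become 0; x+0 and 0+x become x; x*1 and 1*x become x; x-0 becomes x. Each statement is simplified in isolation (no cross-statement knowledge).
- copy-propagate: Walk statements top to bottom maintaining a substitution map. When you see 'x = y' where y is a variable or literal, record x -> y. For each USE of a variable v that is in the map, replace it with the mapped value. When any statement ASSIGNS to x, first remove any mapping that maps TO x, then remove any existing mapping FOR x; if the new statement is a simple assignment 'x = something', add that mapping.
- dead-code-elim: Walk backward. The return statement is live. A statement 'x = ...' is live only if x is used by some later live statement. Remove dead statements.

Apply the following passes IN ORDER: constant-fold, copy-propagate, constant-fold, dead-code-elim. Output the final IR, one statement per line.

Initial IR:
  c = 1
  v = 4
  t = c + 0
  z = v
  u = v
  return c
After constant-fold (6 stmts):
  c = 1
  v = 4
  t = c
  z = v
  u = v
  return c
After copy-propagate (6 stmts):
  c = 1
  v = 4
  t = 1
  z = 4
  u = 4
  return 1
After constant-fold (6 stmts):
  c = 1
  v = 4
  t = 1
  z = 4
  u = 4
  return 1
After dead-code-elim (1 stmts):
  return 1

Answer: return 1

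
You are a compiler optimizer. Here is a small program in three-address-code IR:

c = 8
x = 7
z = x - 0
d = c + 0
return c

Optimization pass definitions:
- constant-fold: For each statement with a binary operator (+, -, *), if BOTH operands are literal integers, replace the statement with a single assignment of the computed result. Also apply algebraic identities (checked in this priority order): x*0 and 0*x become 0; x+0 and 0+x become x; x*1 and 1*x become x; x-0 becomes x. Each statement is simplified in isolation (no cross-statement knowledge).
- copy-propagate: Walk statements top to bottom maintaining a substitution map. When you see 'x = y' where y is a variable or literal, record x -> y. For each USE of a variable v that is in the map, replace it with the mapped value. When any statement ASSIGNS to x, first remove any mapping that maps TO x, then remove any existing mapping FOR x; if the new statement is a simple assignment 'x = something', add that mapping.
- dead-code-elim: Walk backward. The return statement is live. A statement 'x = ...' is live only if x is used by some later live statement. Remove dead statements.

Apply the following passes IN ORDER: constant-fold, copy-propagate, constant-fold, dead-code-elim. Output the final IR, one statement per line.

Initial IR:
  c = 8
  x = 7
  z = x - 0
  d = c + 0
  return c
After constant-fold (5 stmts):
  c = 8
  x = 7
  z = x
  d = c
  return c
After copy-propagate (5 stmts):
  c = 8
  x = 7
  z = 7
  d = 8
  return 8
After constant-fold (5 stmts):
  c = 8
  x = 7
  z = 7
  d = 8
  return 8
After dead-code-elim (1 stmts):
  return 8

Answer: return 8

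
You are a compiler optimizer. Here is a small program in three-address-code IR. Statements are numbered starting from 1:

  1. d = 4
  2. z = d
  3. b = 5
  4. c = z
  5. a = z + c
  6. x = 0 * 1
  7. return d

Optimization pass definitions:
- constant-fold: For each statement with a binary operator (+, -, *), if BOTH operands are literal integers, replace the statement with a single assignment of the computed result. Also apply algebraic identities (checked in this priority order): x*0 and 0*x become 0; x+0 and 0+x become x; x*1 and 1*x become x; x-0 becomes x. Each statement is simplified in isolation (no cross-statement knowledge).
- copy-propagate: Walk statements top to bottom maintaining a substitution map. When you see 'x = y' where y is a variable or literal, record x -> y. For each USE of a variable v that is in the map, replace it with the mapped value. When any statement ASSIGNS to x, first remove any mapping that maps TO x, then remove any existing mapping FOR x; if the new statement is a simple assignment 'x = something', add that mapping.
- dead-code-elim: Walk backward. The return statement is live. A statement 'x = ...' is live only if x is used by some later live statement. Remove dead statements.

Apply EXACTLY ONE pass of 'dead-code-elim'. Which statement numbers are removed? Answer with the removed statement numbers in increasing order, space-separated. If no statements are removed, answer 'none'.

Answer: 2 3 4 5 6

Derivation:
Backward liveness scan:
Stmt 1 'd = 4': KEEP (d is live); live-in = []
Stmt 2 'z = d': DEAD (z not in live set ['d'])
Stmt 3 'b = 5': DEAD (b not in live set ['d'])
Stmt 4 'c = z': DEAD (c not in live set ['d'])
Stmt 5 'a = z + c': DEAD (a not in live set ['d'])
Stmt 6 'x = 0 * 1': DEAD (x not in live set ['d'])
Stmt 7 'return d': KEEP (return); live-in = ['d']
Removed statement numbers: [2, 3, 4, 5, 6]
Surviving IR:
  d = 4
  return d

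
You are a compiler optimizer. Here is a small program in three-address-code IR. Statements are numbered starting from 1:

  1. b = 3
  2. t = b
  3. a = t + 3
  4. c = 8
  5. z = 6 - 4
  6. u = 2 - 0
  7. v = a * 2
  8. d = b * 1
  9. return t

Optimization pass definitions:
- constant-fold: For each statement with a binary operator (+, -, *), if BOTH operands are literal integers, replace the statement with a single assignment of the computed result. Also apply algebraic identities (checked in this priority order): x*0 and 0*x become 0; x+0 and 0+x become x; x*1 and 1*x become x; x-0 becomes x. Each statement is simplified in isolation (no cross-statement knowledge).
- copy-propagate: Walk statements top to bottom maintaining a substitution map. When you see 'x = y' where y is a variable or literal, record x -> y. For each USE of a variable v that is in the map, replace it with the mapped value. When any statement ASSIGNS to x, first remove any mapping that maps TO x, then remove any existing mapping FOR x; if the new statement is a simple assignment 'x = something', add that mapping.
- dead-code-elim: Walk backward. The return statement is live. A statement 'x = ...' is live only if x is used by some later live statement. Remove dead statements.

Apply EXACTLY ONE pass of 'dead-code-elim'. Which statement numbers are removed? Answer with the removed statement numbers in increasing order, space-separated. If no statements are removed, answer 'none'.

Answer: 3 4 5 6 7 8

Derivation:
Backward liveness scan:
Stmt 1 'b = 3': KEEP (b is live); live-in = []
Stmt 2 't = b': KEEP (t is live); live-in = ['b']
Stmt 3 'a = t + 3': DEAD (a not in live set ['t'])
Stmt 4 'c = 8': DEAD (c not in live set ['t'])
Stmt 5 'z = 6 - 4': DEAD (z not in live set ['t'])
Stmt 6 'u = 2 - 0': DEAD (u not in live set ['t'])
Stmt 7 'v = a * 2': DEAD (v not in live set ['t'])
Stmt 8 'd = b * 1': DEAD (d not in live set ['t'])
Stmt 9 'return t': KEEP (return); live-in = ['t']
Removed statement numbers: [3, 4, 5, 6, 7, 8]
Surviving IR:
  b = 3
  t = b
  return t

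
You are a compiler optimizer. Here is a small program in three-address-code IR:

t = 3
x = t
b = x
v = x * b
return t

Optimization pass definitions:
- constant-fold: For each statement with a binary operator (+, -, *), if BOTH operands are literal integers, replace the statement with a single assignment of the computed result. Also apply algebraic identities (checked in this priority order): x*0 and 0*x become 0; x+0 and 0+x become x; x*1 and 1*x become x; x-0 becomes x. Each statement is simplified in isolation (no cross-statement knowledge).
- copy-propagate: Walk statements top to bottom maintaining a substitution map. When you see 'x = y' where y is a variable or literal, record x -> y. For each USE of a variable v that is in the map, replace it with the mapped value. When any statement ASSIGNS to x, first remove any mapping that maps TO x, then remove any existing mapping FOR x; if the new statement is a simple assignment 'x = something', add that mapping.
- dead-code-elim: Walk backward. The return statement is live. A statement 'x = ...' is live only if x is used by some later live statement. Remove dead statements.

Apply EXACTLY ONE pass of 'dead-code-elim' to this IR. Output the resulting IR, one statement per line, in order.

Applying dead-code-elim statement-by-statement:
  [5] return t  -> KEEP (return); live=['t']
  [4] v = x * b  -> DEAD (v not live)
  [3] b = x  -> DEAD (b not live)
  [2] x = t  -> DEAD (x not live)
  [1] t = 3  -> KEEP; live=[]
Result (2 stmts):
  t = 3
  return t

Answer: t = 3
return t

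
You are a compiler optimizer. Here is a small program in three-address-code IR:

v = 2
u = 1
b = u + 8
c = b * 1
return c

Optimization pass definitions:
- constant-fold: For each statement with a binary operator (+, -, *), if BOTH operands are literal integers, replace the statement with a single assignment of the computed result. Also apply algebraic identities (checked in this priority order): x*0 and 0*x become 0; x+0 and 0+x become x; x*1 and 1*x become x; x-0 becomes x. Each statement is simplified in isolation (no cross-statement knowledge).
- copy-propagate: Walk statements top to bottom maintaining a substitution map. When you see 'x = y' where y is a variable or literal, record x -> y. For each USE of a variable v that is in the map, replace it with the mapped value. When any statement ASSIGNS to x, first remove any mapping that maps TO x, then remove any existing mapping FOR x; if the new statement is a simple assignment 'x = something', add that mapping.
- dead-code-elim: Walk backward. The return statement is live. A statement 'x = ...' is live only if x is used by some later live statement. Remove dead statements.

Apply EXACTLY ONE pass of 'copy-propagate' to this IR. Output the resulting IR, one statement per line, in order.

Answer: v = 2
u = 1
b = 1 + 8
c = b * 1
return c

Derivation:
Applying copy-propagate statement-by-statement:
  [1] v = 2  (unchanged)
  [2] u = 1  (unchanged)
  [3] b = u + 8  -> b = 1 + 8
  [4] c = b * 1  (unchanged)
  [5] return c  (unchanged)
Result (5 stmts):
  v = 2
  u = 1
  b = 1 + 8
  c = b * 1
  return c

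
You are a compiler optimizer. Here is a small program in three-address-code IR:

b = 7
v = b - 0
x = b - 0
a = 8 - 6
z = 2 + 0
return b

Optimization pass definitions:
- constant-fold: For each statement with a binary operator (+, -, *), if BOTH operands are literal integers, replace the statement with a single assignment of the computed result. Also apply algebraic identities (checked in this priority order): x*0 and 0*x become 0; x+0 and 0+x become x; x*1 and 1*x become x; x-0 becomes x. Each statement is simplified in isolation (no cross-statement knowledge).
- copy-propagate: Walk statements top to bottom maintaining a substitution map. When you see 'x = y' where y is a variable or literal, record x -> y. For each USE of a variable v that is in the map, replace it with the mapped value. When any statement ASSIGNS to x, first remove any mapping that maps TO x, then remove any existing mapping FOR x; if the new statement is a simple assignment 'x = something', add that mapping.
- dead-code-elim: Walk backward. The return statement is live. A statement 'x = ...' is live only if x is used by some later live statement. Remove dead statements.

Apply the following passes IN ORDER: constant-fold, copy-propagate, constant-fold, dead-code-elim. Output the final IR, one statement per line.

Answer: return 7

Derivation:
Initial IR:
  b = 7
  v = b - 0
  x = b - 0
  a = 8 - 6
  z = 2 + 0
  return b
After constant-fold (6 stmts):
  b = 7
  v = b
  x = b
  a = 2
  z = 2
  return b
After copy-propagate (6 stmts):
  b = 7
  v = 7
  x = 7
  a = 2
  z = 2
  return 7
After constant-fold (6 stmts):
  b = 7
  v = 7
  x = 7
  a = 2
  z = 2
  return 7
After dead-code-elim (1 stmts):
  return 7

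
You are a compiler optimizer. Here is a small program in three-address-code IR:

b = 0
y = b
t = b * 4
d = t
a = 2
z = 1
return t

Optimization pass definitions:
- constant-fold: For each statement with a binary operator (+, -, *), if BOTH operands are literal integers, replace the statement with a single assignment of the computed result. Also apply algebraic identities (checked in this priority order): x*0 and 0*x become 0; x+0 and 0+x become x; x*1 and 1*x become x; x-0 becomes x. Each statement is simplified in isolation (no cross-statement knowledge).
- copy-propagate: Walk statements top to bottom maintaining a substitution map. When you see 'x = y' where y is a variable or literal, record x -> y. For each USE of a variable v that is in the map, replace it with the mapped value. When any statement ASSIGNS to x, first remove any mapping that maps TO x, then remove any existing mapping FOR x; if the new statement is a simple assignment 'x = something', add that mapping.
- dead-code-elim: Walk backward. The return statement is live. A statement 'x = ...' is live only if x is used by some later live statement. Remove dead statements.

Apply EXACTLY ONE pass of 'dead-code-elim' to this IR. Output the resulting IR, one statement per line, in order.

Answer: b = 0
t = b * 4
return t

Derivation:
Applying dead-code-elim statement-by-statement:
  [7] return t  -> KEEP (return); live=['t']
  [6] z = 1  -> DEAD (z not live)
  [5] a = 2  -> DEAD (a not live)
  [4] d = t  -> DEAD (d not live)
  [3] t = b * 4  -> KEEP; live=['b']
  [2] y = b  -> DEAD (y not live)
  [1] b = 0  -> KEEP; live=[]
Result (3 stmts):
  b = 0
  t = b * 4
  return t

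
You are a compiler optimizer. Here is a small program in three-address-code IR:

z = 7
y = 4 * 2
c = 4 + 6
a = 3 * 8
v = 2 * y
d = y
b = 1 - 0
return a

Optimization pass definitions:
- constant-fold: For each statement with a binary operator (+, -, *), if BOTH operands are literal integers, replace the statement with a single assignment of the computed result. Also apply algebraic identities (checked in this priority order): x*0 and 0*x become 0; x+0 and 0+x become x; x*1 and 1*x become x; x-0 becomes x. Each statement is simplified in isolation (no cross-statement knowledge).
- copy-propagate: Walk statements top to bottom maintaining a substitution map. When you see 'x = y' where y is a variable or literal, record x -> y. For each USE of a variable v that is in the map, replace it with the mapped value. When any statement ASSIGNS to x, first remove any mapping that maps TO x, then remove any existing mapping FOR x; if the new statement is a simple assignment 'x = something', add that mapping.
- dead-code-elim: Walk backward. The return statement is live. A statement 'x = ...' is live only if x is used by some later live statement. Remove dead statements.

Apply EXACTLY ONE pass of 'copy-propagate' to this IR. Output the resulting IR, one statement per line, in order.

Applying copy-propagate statement-by-statement:
  [1] z = 7  (unchanged)
  [2] y = 4 * 2  (unchanged)
  [3] c = 4 + 6  (unchanged)
  [4] a = 3 * 8  (unchanged)
  [5] v = 2 * y  (unchanged)
  [6] d = y  (unchanged)
  [7] b = 1 - 0  (unchanged)
  [8] return a  (unchanged)
Result (8 stmts):
  z = 7
  y = 4 * 2
  c = 4 + 6
  a = 3 * 8
  v = 2 * y
  d = y
  b = 1 - 0
  return a

Answer: z = 7
y = 4 * 2
c = 4 + 6
a = 3 * 8
v = 2 * y
d = y
b = 1 - 0
return a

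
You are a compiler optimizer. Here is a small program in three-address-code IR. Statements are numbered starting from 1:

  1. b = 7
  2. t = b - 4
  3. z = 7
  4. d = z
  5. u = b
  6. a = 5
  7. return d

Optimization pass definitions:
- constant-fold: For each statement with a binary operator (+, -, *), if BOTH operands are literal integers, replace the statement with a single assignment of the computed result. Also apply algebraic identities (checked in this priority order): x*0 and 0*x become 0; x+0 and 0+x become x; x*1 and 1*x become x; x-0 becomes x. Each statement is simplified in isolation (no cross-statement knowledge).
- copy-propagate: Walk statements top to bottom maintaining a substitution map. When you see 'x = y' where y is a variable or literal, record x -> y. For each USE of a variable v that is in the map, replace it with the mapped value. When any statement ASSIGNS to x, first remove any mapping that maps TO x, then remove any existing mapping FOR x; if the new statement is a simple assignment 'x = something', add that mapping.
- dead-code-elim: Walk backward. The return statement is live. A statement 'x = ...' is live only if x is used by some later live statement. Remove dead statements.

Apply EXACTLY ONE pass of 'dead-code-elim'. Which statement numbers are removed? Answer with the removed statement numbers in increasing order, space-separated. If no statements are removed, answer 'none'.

Backward liveness scan:
Stmt 1 'b = 7': DEAD (b not in live set [])
Stmt 2 't = b - 4': DEAD (t not in live set [])
Stmt 3 'z = 7': KEEP (z is live); live-in = []
Stmt 4 'd = z': KEEP (d is live); live-in = ['z']
Stmt 5 'u = b': DEAD (u not in live set ['d'])
Stmt 6 'a = 5': DEAD (a not in live set ['d'])
Stmt 7 'return d': KEEP (return); live-in = ['d']
Removed statement numbers: [1, 2, 5, 6]
Surviving IR:
  z = 7
  d = z
  return d

Answer: 1 2 5 6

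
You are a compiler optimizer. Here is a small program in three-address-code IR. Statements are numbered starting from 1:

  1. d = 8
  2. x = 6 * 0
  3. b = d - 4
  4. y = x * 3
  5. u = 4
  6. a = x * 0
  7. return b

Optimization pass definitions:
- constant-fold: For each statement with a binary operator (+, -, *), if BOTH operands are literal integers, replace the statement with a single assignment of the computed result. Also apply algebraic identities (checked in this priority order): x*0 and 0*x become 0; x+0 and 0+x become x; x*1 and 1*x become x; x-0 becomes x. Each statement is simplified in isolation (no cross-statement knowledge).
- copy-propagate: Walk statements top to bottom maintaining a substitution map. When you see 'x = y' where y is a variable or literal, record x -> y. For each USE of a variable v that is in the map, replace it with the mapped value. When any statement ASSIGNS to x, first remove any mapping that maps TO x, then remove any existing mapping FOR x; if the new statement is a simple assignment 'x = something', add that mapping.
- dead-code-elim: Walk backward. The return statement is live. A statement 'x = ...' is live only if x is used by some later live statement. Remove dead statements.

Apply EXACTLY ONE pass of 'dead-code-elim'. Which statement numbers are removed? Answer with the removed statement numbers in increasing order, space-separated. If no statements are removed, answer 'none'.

Backward liveness scan:
Stmt 1 'd = 8': KEEP (d is live); live-in = []
Stmt 2 'x = 6 * 0': DEAD (x not in live set ['d'])
Stmt 3 'b = d - 4': KEEP (b is live); live-in = ['d']
Stmt 4 'y = x * 3': DEAD (y not in live set ['b'])
Stmt 5 'u = 4': DEAD (u not in live set ['b'])
Stmt 6 'a = x * 0': DEAD (a not in live set ['b'])
Stmt 7 'return b': KEEP (return); live-in = ['b']
Removed statement numbers: [2, 4, 5, 6]
Surviving IR:
  d = 8
  b = d - 4
  return b

Answer: 2 4 5 6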